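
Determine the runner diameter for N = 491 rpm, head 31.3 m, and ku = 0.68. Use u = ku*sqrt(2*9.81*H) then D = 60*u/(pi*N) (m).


u = 0.68 * sqrt(2*9.81*31.3) = 16.8512 m/s
D = 60 * 16.8512 / (pi * 491) = 0.6555 m


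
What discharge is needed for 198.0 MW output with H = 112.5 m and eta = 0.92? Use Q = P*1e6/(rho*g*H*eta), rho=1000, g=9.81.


Q = 198.0 * 1e6 / (1000 * 9.81 * 112.5 * 0.92) = 195.0095 m^3/s


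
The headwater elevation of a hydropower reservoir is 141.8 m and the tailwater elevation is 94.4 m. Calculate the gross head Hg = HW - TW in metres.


Hg = 141.8 - 94.4 = 47.4000 m


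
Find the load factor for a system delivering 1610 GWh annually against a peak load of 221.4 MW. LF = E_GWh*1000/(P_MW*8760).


LF = 1610 * 1000 / (221.4 * 8760) = 0.8301


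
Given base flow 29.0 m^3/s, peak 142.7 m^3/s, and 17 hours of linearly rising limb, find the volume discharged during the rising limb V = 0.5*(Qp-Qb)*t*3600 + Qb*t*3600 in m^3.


V = 0.5*(142.7 - 29.0)*17*3600 + 29.0*17*3600 = 5.2540e+06 m^3


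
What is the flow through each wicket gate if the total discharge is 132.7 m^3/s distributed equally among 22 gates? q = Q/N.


q = 132.7 / 22 = 6.0318 m^3/s


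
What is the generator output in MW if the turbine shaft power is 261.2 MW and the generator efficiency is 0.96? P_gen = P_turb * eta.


P_gen = 261.2 * 0.96 = 250.7520 MW


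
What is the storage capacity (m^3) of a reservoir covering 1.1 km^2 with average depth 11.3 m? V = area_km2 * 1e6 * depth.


V = 1.1 * 1e6 * 11.3 = 1.2430e+07 m^3


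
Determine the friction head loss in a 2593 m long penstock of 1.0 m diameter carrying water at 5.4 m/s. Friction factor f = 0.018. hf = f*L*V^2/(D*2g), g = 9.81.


hf = 0.018 * 2593 * 5.4^2 / (1.0 * 2 * 9.81) = 69.3687 m


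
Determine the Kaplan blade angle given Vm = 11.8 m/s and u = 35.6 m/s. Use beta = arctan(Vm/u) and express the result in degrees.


beta = arctan(11.8 / 35.6) = 18.3383 degrees


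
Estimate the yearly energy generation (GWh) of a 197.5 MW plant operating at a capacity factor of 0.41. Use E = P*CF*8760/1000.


E = 197.5 * 0.41 * 8760 / 1000 = 709.3410 GWh


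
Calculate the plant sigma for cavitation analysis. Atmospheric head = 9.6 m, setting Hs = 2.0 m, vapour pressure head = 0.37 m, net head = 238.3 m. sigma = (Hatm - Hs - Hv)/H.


sigma = (9.6 - 2.0 - 0.37) / 238.3 = 0.0303


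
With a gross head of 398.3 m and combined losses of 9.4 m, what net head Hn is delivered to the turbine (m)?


Hn = 398.3 - 9.4 = 388.9000 m


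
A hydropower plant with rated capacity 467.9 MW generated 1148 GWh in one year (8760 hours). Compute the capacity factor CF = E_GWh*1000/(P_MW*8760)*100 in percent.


CF = 1148 * 1000 / (467.9 * 8760) * 100 = 28.0082 %


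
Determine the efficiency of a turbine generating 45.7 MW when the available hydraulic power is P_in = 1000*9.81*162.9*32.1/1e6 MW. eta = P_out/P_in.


P_in = 1000 * 9.81 * 162.9 * 32.1 / 1e6 = 51.2974 MW
eta = 45.7 / 51.2974 = 0.8909


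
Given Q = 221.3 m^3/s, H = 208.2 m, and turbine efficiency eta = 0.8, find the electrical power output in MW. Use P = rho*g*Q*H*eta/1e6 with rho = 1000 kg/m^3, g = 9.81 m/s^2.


P = 1000 * 9.81 * 221.3 * 208.2 * 0.8 / 1e6 = 361.5939 MW


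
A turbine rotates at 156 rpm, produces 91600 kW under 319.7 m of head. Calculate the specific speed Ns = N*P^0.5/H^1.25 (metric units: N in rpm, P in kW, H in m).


Ns = 156 * 91600^0.5 / 319.7^1.25 = 34.9256


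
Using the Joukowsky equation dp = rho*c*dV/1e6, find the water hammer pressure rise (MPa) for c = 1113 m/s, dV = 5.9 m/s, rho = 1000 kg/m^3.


dp = 1000 * 1113 * 5.9 / 1e6 = 6.5667 MPa


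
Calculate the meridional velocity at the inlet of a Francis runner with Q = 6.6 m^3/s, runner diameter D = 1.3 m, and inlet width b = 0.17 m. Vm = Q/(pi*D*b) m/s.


Vm = 6.6 / (pi * 1.3 * 0.17) = 9.5061 m/s


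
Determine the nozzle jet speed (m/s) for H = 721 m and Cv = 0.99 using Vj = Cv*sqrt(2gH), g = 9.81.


Vj = 0.99 * sqrt(2*9.81*721) = 117.7477 m/s


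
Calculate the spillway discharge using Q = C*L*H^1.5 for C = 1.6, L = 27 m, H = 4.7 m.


Q = 1.6 * 27 * 4.7^1.5 = 440.1802 m^3/s


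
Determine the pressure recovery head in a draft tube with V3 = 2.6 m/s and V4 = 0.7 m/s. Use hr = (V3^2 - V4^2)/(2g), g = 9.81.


hr = (2.6^2 - 0.7^2) / (2*9.81) = 0.3196 m


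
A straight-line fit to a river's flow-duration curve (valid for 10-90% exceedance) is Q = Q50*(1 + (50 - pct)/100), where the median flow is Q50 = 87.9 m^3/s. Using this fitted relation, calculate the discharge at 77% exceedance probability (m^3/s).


Q = 87.9 * (1 + (50 - 77)/100) = 64.1670 m^3/s


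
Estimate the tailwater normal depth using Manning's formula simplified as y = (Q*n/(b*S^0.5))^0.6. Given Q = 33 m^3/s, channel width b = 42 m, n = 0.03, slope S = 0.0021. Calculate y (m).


y = (33 * 0.03 / (42 * 0.0021^0.5))^0.6 = 0.6711 m


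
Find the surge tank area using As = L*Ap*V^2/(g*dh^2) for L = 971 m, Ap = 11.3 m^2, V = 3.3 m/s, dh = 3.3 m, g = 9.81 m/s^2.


As = 971 * 11.3 * 3.3^2 / (9.81 * 3.3^2) = 1118.4811 m^2


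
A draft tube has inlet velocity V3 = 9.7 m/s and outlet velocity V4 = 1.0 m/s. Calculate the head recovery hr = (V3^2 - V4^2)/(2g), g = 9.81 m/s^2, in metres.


hr = (9.7^2 - 1.0^2) / (2*9.81) = 4.7446 m


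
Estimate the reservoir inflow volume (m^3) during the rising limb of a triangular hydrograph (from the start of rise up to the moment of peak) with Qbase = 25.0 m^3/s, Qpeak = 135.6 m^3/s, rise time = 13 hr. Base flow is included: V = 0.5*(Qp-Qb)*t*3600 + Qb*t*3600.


V = 0.5*(135.6 - 25.0)*13*3600 + 25.0*13*3600 = 3.7580e+06 m^3


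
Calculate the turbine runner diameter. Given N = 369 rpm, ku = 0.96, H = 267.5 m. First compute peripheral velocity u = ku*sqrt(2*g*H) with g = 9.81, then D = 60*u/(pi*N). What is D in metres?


u = 0.96 * sqrt(2*9.81*267.5) = 69.5477 m/s
D = 60 * 69.5477 / (pi * 369) = 3.5996 m


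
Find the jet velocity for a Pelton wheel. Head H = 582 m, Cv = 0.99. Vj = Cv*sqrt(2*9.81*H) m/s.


Vj = 0.99 * sqrt(2*9.81*582) = 105.7904 m/s


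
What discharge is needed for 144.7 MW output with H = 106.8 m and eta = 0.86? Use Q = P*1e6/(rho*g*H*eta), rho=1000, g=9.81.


Q = 144.7 * 1e6 / (1000 * 9.81 * 106.8 * 0.86) = 160.5942 m^3/s


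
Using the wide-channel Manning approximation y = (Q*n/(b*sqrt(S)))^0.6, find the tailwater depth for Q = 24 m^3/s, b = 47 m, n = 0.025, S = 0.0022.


y = (24 * 0.025 / (47 * 0.0022^0.5))^0.6 = 0.4580 m


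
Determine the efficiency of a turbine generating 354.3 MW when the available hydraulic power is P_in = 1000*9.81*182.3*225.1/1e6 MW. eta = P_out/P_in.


P_in = 1000 * 9.81 * 182.3 * 225.1 / 1e6 = 402.5605 MW
eta = 354.3 / 402.5605 = 0.8801


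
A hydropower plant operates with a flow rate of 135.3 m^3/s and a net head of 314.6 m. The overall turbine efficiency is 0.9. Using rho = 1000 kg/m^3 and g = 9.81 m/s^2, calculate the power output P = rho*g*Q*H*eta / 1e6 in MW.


P = 1000 * 9.81 * 135.3 * 314.6 * 0.9 / 1e6 = 375.8097 MW


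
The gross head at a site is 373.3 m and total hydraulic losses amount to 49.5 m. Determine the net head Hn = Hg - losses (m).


Hn = 373.3 - 49.5 = 323.8000 m


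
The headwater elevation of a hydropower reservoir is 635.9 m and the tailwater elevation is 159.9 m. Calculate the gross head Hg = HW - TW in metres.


Hg = 635.9 - 159.9 = 476.0000 m


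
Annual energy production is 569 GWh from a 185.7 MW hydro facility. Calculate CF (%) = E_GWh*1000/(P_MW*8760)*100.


CF = 569 * 1000 / (185.7 * 8760) * 100 = 34.9781 %


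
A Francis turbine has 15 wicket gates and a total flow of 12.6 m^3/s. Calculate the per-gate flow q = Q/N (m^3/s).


q = 12.6 / 15 = 0.8400 m^3/s


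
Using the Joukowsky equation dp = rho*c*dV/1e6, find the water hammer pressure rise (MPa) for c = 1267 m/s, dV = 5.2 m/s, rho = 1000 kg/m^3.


dp = 1000 * 1267 * 5.2 / 1e6 = 6.5884 MPa


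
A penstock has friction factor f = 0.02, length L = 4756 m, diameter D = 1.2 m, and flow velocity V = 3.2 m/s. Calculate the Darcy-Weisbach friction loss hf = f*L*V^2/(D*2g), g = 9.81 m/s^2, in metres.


hf = 0.02 * 4756 * 3.2^2 / (1.2 * 2 * 9.81) = 41.3706 m


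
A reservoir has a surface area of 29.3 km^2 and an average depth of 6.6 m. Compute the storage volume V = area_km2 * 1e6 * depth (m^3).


V = 29.3 * 1e6 * 6.6 = 1.9338e+08 m^3


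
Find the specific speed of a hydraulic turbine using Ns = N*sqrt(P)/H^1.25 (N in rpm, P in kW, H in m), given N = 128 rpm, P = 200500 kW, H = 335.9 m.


Ns = 128 * 200500^0.5 / 335.9^1.25 = 39.8570


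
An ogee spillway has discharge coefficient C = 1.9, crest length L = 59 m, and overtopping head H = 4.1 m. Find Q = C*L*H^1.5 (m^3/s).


Q = 1.9 * 59 * 4.1^1.5 = 930.6393 m^3/s


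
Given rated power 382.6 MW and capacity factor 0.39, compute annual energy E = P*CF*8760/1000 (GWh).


E = 382.6 * 0.39 * 8760 / 1000 = 1307.1146 GWh


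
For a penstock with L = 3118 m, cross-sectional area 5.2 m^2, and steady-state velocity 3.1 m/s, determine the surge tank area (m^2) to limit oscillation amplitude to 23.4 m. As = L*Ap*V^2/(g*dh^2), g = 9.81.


As = 3118 * 5.2 * 3.1^2 / (9.81 * 23.4^2) = 29.0070 m^2


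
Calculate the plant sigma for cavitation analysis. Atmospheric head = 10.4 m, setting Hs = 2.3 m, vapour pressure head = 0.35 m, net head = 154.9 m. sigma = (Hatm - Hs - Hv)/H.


sigma = (10.4 - 2.3 - 0.35) / 154.9 = 0.0500


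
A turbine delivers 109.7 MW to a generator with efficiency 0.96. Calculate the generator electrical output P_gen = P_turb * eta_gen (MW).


P_gen = 109.7 * 0.96 = 105.3120 MW


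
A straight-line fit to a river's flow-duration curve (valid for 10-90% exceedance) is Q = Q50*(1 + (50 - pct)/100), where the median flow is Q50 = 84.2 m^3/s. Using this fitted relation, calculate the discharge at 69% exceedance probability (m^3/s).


Q = 84.2 * (1 + (50 - 69)/100) = 68.2020 m^3/s


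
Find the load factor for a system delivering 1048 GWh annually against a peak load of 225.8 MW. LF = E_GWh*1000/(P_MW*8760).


LF = 1048 * 1000 / (225.8 * 8760) = 0.5298


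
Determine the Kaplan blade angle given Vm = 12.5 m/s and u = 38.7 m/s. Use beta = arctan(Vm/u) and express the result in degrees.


beta = arctan(12.5 / 38.7) = 17.9003 degrees


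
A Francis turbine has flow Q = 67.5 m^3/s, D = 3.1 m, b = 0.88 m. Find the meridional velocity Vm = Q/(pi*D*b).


Vm = 67.5 / (pi * 3.1 * 0.88) = 7.8761 m/s


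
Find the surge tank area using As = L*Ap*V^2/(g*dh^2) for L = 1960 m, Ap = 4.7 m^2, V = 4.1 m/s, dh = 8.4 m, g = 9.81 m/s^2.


As = 1960 * 4.7 * 4.1^2 / (9.81 * 8.4^2) = 223.7145 m^2


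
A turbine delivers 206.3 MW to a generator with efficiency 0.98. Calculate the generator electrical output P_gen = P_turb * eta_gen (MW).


P_gen = 206.3 * 0.98 = 202.1740 MW


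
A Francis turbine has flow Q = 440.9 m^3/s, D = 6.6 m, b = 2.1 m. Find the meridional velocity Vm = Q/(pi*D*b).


Vm = 440.9 / (pi * 6.6 * 2.1) = 10.1257 m/s


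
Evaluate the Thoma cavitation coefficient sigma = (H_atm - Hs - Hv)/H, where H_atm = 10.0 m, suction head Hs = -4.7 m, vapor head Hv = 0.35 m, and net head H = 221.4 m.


sigma = (10.0 - (-4.7) - 0.35) / 221.4 = 0.0648


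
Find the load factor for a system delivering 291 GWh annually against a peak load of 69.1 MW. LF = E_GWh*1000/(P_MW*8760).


LF = 291 * 1000 / (69.1 * 8760) = 0.4807


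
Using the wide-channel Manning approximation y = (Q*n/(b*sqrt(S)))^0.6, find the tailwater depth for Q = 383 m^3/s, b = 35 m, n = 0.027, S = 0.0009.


y = (383 * 0.027 / (35 * 0.0009^0.5))^0.6 = 3.9448 m


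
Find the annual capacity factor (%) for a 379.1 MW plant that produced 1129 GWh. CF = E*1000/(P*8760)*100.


CF = 1129 * 1000 / (379.1 * 8760) * 100 = 33.9966 %


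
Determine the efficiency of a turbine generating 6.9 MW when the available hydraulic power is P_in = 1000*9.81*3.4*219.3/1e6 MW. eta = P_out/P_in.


P_in = 1000 * 9.81 * 3.4 * 219.3 / 1e6 = 7.3145 MW
eta = 6.9 / 7.3145 = 0.9433


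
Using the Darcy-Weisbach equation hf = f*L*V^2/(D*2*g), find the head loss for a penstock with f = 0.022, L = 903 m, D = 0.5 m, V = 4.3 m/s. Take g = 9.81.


hf = 0.022 * 903 * 4.3^2 / (0.5 * 2 * 9.81) = 37.4437 m


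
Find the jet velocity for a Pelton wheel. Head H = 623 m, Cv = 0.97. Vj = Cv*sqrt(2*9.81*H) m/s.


Vj = 0.97 * sqrt(2*9.81*623) = 107.2421 m/s


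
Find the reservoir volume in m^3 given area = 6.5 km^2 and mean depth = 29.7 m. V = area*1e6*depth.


V = 6.5 * 1e6 * 29.7 = 1.9305e+08 m^3


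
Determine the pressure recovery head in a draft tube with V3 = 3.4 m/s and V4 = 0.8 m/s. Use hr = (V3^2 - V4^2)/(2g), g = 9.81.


hr = (3.4^2 - 0.8^2) / (2*9.81) = 0.5566 m


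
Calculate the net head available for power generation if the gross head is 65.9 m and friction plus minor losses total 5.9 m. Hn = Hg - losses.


Hn = 65.9 - 5.9 = 60.0000 m


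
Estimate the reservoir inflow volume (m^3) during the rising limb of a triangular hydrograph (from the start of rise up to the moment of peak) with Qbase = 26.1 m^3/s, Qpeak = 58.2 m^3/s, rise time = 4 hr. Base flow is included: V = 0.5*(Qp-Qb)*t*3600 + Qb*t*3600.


V = 0.5*(58.2 - 26.1)*4*3600 + 26.1*4*3600 = 606960.0000 m^3


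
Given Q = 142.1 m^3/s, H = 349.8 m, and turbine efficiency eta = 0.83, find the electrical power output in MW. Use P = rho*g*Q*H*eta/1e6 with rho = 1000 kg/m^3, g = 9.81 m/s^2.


P = 1000 * 9.81 * 142.1 * 349.8 * 0.83 / 1e6 = 404.7259 MW


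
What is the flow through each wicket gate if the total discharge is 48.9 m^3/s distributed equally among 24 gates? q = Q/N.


q = 48.9 / 24 = 2.0375 m^3/s


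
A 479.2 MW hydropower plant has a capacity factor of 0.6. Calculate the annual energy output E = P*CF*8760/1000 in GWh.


E = 479.2 * 0.6 * 8760 / 1000 = 2518.6752 GWh


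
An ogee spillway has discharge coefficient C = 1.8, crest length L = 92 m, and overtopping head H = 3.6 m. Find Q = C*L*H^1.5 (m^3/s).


Q = 1.8 * 92 * 3.6^1.5 = 1131.1341 m^3/s


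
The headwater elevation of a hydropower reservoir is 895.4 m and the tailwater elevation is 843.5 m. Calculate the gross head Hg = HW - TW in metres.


Hg = 895.4 - 843.5 = 51.9000 m


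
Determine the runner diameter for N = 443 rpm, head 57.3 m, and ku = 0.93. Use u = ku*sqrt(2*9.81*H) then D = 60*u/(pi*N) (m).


u = 0.93 * sqrt(2*9.81*57.3) = 31.1824 m/s
D = 60 * 31.1824 / (pi * 443) = 1.3443 m


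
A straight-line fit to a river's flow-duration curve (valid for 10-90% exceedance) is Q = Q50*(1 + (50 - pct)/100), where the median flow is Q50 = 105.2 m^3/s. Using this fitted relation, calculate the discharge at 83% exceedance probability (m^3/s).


Q = 105.2 * (1 + (50 - 83)/100) = 70.4840 m^3/s


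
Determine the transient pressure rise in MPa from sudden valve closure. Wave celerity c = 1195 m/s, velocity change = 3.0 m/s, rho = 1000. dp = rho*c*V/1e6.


dp = 1000 * 1195 * 3.0 / 1e6 = 3.5850 MPa


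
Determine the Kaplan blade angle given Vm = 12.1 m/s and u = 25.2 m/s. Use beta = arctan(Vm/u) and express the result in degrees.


beta = arctan(12.1 / 25.2) = 25.6484 degrees


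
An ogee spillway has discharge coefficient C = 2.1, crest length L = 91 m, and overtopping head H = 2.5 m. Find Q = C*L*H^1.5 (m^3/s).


Q = 2.1 * 91 * 2.5^1.5 = 755.3891 m^3/s


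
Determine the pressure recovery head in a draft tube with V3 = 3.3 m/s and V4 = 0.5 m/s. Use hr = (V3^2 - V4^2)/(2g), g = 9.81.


hr = (3.3^2 - 0.5^2) / (2*9.81) = 0.5423 m


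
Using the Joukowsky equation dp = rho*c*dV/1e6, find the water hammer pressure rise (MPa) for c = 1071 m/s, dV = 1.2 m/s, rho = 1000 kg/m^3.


dp = 1000 * 1071 * 1.2 / 1e6 = 1.2852 MPa


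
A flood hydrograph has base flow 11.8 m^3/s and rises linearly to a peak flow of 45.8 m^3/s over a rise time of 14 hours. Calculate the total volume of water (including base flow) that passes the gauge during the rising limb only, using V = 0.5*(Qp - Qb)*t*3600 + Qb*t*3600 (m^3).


V = 0.5*(45.8 - 11.8)*14*3600 + 11.8*14*3600 = 1.4515e+06 m^3


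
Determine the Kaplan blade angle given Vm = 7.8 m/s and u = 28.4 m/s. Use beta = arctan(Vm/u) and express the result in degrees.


beta = arctan(7.8 / 28.4) = 15.3575 degrees


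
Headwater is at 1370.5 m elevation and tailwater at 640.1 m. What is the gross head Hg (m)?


Hg = 1370.5 - 640.1 = 730.4000 m


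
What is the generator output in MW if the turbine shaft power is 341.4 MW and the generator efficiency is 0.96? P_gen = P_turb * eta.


P_gen = 341.4 * 0.96 = 327.7440 MW


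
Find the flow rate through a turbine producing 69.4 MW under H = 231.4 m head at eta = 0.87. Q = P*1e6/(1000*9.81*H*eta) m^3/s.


Q = 69.4 * 1e6 / (1000 * 9.81 * 231.4 * 0.87) = 35.1405 m^3/s


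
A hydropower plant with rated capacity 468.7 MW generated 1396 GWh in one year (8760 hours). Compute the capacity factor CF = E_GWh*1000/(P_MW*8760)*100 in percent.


CF = 1396 * 1000 / (468.7 * 8760) * 100 = 34.0006 %


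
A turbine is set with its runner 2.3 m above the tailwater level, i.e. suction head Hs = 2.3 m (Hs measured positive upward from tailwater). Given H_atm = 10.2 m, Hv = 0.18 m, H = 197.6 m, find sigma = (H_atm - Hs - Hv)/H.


sigma = (10.2 - 2.3 - 0.18) / 197.6 = 0.0391


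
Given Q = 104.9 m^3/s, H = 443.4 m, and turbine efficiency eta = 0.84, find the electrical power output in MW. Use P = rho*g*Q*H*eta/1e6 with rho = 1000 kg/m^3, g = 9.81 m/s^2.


P = 1000 * 9.81 * 104.9 * 443.4 * 0.84 / 1e6 = 383.2829 MW


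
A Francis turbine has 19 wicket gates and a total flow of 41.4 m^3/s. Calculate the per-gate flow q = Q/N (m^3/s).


q = 41.4 / 19 = 2.1789 m^3/s


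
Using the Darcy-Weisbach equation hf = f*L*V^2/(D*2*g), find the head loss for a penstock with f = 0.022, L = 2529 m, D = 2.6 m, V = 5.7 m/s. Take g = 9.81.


hf = 0.022 * 2529 * 5.7^2 / (2.6 * 2 * 9.81) = 35.4363 m


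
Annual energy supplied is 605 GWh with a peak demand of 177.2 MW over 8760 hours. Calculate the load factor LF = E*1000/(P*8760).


LF = 605 * 1000 / (177.2 * 8760) = 0.3898


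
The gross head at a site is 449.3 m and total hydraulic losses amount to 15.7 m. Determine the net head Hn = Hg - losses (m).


Hn = 449.3 - 15.7 = 433.6000 m


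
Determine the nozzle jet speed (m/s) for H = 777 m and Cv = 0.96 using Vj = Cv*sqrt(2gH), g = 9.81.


Vj = 0.96 * sqrt(2*9.81*777) = 118.5308 m/s


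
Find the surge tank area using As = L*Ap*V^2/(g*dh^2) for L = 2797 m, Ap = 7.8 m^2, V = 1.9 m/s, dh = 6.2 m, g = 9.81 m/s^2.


As = 2797 * 7.8 * 1.9^2 / (9.81 * 6.2^2) = 208.8536 m^2


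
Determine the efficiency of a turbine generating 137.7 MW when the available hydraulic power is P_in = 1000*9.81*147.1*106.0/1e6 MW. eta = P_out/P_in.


P_in = 1000 * 9.81 * 147.1 * 106.0 / 1e6 = 152.9634 MW
eta = 137.7 / 152.9634 = 0.9002


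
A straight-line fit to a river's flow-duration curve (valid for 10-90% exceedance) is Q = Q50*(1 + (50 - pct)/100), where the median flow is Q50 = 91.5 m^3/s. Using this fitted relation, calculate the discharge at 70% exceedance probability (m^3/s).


Q = 91.5 * (1 + (50 - 70)/100) = 73.2000 m^3/s


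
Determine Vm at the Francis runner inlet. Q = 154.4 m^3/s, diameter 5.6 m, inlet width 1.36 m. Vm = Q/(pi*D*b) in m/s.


Vm = 154.4 / (pi * 5.6 * 1.36) = 6.4531 m/s


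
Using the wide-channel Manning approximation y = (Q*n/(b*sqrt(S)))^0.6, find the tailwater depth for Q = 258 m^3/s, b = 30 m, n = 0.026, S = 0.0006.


y = (258 * 0.026 / (30 * 0.0006^0.5))^0.6 = 3.7691 m


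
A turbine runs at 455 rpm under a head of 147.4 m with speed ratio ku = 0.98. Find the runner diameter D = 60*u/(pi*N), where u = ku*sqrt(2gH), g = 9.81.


u = 0.98 * sqrt(2*9.81*147.4) = 52.7017 m/s
D = 60 * 52.7017 / (pi * 455) = 2.2121 m


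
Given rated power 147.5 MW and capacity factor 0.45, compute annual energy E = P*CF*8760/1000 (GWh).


E = 147.5 * 0.45 * 8760 / 1000 = 581.4450 GWh


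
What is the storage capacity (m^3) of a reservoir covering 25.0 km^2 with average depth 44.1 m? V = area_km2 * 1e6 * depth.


V = 25.0 * 1e6 * 44.1 = 1.1025e+09 m^3


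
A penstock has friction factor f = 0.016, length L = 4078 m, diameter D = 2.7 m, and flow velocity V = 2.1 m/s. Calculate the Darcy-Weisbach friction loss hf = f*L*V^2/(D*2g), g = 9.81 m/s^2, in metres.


hf = 0.016 * 4078 * 2.1^2 / (2.7 * 2 * 9.81) = 5.4318 m


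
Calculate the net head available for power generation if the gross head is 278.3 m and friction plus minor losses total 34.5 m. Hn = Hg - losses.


Hn = 278.3 - 34.5 = 243.8000 m


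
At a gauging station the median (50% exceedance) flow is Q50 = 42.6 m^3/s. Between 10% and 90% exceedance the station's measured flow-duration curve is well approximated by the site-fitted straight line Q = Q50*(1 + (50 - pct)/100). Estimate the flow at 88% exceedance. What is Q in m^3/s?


Q = 42.6 * (1 + (50 - 88)/100) = 26.4120 m^3/s


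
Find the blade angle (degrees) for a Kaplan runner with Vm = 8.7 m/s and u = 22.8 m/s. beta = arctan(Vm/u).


beta = arctan(8.7 / 22.8) = 20.8858 degrees


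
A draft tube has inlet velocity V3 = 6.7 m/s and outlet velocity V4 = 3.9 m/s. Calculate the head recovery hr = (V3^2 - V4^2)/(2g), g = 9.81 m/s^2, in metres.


hr = (6.7^2 - 3.9^2) / (2*9.81) = 1.5127 m


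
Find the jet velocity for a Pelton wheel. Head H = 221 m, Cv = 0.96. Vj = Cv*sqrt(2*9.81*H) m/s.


Vj = 0.96 * sqrt(2*9.81*221) = 63.2145 m/s


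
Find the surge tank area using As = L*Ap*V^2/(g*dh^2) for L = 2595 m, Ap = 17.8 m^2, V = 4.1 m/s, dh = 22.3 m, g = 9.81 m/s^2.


As = 2595 * 17.8 * 4.1^2 / (9.81 * 22.3^2) = 159.1645 m^2


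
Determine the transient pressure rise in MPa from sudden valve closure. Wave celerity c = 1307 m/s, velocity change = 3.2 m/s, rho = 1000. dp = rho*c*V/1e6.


dp = 1000 * 1307 * 3.2 / 1e6 = 4.1824 MPa


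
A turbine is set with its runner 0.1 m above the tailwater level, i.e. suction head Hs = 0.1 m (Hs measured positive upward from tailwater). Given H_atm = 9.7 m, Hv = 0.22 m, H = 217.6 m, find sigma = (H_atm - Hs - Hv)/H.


sigma = (9.7 - 0.1 - 0.22) / 217.6 = 0.0431


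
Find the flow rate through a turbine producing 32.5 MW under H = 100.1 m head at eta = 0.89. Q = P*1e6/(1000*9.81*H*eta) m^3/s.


Q = 32.5 * 1e6 / (1000 * 9.81 * 100.1 * 0.89) = 37.1869 m^3/s


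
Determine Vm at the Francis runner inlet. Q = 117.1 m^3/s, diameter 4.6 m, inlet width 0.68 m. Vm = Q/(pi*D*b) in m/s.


Vm = 117.1 / (pi * 4.6 * 0.68) = 11.9163 m/s


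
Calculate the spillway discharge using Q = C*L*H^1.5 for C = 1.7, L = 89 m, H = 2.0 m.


Q = 1.7 * 89 * 2.0^1.5 = 427.9410 m^3/s


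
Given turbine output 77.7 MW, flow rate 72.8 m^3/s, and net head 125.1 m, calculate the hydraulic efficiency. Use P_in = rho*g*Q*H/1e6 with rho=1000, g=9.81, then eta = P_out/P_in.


P_in = 1000 * 9.81 * 72.8 * 125.1 / 1e6 = 89.3424 MW
eta = 77.7 / 89.3424 = 0.8697


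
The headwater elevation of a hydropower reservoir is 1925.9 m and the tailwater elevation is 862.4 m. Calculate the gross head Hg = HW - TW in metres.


Hg = 1925.9 - 862.4 = 1063.5000 m


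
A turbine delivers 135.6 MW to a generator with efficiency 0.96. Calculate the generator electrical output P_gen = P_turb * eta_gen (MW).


P_gen = 135.6 * 0.96 = 130.1760 MW


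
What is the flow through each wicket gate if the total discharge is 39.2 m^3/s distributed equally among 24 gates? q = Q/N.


q = 39.2 / 24 = 1.6333 m^3/s


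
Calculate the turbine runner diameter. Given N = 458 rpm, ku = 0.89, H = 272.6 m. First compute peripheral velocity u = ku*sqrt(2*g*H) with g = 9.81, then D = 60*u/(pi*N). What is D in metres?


u = 0.89 * sqrt(2*9.81*272.6) = 65.0882 m/s
D = 60 * 65.0882 / (pi * 458) = 2.7142 m


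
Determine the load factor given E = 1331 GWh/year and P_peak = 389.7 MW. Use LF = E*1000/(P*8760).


LF = 1331 * 1000 / (389.7 * 8760) = 0.3899


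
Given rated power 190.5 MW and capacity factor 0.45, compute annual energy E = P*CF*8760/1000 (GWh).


E = 190.5 * 0.45 * 8760 / 1000 = 750.9510 GWh


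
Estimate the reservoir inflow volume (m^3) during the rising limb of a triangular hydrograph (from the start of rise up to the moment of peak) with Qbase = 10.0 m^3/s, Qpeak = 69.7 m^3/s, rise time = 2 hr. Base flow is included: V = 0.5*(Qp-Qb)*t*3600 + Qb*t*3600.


V = 0.5*(69.7 - 10.0)*2*3600 + 10.0*2*3600 = 286920.0000 m^3


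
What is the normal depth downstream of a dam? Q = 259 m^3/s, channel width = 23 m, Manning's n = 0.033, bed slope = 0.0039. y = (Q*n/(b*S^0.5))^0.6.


y = (259 * 0.033 / (23 * 0.0039^0.5))^0.6 = 2.9156 m


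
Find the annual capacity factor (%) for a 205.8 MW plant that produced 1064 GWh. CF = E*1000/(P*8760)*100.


CF = 1064 * 1000 / (205.8 * 8760) * 100 = 59.0190 %


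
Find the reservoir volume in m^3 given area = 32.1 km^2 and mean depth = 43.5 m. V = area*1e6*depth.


V = 32.1 * 1e6 * 43.5 = 1.3964e+09 m^3


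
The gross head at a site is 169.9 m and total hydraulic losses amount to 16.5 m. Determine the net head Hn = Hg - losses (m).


Hn = 169.9 - 16.5 = 153.4000 m


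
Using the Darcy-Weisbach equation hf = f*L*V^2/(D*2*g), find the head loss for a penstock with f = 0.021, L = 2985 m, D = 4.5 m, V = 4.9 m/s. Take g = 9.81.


hf = 0.021 * 2985 * 4.9^2 / (4.5 * 2 * 9.81) = 17.0469 m


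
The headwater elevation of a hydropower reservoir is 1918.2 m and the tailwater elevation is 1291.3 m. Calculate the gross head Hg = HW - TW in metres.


Hg = 1918.2 - 1291.3 = 626.9000 m


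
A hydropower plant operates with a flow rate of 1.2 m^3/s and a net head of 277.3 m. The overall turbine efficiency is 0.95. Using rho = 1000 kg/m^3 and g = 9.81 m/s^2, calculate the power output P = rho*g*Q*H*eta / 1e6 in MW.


P = 1000 * 9.81 * 1.2 * 277.3 * 0.95 / 1e6 = 3.1012 MW


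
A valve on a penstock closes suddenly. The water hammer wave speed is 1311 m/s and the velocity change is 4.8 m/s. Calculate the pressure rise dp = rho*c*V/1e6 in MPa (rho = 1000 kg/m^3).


dp = 1000 * 1311 * 4.8 / 1e6 = 6.2928 MPa


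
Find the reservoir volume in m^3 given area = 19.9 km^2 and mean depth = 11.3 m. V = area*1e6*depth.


V = 19.9 * 1e6 * 11.3 = 2.2487e+08 m^3


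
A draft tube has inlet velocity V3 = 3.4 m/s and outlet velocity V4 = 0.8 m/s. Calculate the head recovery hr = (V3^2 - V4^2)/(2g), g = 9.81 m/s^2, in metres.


hr = (3.4^2 - 0.8^2) / (2*9.81) = 0.5566 m


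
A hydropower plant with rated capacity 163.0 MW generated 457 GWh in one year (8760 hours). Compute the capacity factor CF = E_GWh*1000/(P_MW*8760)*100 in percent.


CF = 457 * 1000 / (163.0 * 8760) * 100 = 32.0055 %


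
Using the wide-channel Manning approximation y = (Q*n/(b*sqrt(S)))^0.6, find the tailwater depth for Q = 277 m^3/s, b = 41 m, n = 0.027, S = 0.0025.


y = (277 * 0.027 / (41 * 0.0025^0.5))^0.6 = 2.1740 m


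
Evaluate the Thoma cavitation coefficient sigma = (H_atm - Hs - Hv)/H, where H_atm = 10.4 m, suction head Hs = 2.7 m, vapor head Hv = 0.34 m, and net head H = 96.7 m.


sigma = (10.4 - 2.7 - 0.34) / 96.7 = 0.0761


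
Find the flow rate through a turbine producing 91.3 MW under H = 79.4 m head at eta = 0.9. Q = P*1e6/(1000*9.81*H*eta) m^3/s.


Q = 91.3 * 1e6 / (1000 * 9.81 * 79.4 * 0.9) = 130.2383 m^3/s


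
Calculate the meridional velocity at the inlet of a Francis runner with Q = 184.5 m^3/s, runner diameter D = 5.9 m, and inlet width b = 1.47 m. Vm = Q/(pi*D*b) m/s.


Vm = 184.5 / (pi * 5.9 * 1.47) = 6.7714 m/s


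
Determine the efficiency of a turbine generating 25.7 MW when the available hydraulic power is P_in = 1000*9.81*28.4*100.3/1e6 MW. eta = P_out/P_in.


P_in = 1000 * 9.81 * 28.4 * 100.3 / 1e6 = 27.9440 MW
eta = 25.7 / 27.9440 = 0.9197


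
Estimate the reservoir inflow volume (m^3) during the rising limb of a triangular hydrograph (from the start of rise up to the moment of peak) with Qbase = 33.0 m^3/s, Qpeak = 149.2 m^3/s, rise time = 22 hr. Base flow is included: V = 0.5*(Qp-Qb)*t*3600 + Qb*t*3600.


V = 0.5*(149.2 - 33.0)*22*3600 + 33.0*22*3600 = 7.2151e+06 m^3


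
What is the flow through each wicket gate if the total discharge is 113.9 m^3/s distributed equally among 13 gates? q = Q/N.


q = 113.9 / 13 = 8.7615 m^3/s


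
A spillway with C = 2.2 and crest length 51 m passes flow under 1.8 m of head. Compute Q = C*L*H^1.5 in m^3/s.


Q = 2.2 * 51 * 1.8^1.5 = 270.9578 m^3/s


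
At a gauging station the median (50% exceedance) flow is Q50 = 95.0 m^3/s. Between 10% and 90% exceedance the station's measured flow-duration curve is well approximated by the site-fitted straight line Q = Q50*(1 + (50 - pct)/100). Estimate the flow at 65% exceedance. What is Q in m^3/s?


Q = 95.0 * (1 + (50 - 65)/100) = 80.7500 m^3/s


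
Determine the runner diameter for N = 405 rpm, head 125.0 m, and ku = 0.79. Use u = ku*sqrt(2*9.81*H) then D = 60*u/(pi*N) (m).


u = 0.79 * sqrt(2*9.81*125.0) = 39.1230 m/s
D = 60 * 39.1230 / (pi * 405) = 1.8449 m


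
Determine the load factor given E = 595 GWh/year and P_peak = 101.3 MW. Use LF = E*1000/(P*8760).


LF = 595 * 1000 / (101.3 * 8760) = 0.6705


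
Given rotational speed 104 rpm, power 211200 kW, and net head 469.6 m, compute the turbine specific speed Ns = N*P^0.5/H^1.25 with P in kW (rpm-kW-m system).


Ns = 104 * 211200^0.5 / 469.6^1.25 = 21.8635


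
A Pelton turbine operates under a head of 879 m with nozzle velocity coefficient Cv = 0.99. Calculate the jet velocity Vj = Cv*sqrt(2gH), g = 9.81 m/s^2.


Vj = 0.99 * sqrt(2*9.81*879) = 130.0107 m/s


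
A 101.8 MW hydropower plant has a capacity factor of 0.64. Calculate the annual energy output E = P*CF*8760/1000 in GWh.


E = 101.8 * 0.64 * 8760 / 1000 = 570.7315 GWh


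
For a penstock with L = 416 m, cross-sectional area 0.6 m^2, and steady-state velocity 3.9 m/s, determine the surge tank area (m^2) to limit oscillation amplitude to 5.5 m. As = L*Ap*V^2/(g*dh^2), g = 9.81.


As = 416 * 0.6 * 3.9^2 / (9.81 * 5.5^2) = 12.7932 m^2


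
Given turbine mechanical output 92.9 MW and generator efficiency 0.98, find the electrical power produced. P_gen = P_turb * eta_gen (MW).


P_gen = 92.9 * 0.98 = 91.0420 MW


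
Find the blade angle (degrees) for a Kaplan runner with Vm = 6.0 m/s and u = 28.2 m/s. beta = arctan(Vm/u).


beta = arctan(6.0 / 28.2) = 12.0115 degrees


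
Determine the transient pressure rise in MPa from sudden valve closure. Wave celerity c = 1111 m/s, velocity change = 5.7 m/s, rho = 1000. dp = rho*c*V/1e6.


dp = 1000 * 1111 * 5.7 / 1e6 = 6.3327 MPa


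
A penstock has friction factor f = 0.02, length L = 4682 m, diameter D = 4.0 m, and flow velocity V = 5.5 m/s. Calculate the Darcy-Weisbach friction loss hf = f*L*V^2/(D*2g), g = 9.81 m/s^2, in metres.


hf = 0.02 * 4682 * 5.5^2 / (4.0 * 2 * 9.81) = 36.0934 m


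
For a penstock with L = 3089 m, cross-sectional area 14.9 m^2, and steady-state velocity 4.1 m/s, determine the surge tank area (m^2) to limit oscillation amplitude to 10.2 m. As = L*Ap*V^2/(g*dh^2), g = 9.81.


As = 3089 * 14.9 * 4.1^2 / (9.81 * 10.2^2) = 758.0582 m^2


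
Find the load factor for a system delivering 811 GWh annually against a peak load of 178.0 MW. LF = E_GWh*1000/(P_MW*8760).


LF = 811 * 1000 / (178.0 * 8760) = 0.5201


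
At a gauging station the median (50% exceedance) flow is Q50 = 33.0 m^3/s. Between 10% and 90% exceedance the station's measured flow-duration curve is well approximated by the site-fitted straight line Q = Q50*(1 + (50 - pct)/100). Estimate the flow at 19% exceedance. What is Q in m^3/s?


Q = 33.0 * (1 + (50 - 19)/100) = 43.2300 m^3/s


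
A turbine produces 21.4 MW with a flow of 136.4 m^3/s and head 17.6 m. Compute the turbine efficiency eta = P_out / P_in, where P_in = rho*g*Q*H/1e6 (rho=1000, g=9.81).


P_in = 1000 * 9.81 * 136.4 * 17.6 / 1e6 = 23.5503 MW
eta = 21.4 / 23.5503 = 0.9087


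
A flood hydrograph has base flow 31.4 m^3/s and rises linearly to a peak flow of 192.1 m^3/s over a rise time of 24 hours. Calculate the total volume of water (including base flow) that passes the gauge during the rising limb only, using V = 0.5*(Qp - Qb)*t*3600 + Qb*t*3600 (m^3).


V = 0.5*(192.1 - 31.4)*24*3600 + 31.4*24*3600 = 9.6552e+06 m^3


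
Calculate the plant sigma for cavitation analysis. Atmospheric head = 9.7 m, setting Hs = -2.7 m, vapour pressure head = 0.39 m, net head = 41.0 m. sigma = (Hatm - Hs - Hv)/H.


sigma = (9.7 - (-2.7) - 0.39) / 41.0 = 0.2929


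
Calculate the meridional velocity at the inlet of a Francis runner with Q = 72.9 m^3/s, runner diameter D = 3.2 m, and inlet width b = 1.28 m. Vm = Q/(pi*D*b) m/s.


Vm = 72.9 / (pi * 3.2 * 1.28) = 5.6652 m/s


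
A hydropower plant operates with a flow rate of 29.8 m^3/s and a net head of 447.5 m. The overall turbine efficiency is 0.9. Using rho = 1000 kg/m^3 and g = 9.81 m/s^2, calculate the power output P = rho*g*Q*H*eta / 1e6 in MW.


P = 1000 * 9.81 * 29.8 * 447.5 * 0.9 / 1e6 = 117.7391 MW


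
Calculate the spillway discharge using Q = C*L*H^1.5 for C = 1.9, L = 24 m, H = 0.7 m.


Q = 1.9 * 24 * 0.7^1.5 = 26.7062 m^3/s


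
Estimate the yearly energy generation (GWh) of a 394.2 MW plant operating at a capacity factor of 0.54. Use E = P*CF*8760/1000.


E = 394.2 * 0.54 * 8760 / 1000 = 1864.7237 GWh


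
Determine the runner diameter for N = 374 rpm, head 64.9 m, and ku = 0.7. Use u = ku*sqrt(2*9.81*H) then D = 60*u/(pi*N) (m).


u = 0.7 * sqrt(2*9.81*64.9) = 24.9787 m/s
D = 60 * 24.9787 / (pi * 374) = 1.2756 m


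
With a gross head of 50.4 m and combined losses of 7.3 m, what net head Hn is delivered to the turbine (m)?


Hn = 50.4 - 7.3 = 43.1000 m


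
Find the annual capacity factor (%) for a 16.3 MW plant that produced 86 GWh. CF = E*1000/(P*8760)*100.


CF = 86 * 1000 / (16.3 * 8760) * 100 = 60.2292 %


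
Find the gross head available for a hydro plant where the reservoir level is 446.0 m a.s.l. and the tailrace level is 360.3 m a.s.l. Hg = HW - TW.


Hg = 446.0 - 360.3 = 85.7000 m


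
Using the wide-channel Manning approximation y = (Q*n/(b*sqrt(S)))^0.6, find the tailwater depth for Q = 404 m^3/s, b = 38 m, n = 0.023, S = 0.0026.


y = (404 * 0.023 / (38 * 0.0026^0.5))^0.6 = 2.5616 m


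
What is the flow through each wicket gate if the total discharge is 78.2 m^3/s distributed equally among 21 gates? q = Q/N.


q = 78.2 / 21 = 3.7238 m^3/s


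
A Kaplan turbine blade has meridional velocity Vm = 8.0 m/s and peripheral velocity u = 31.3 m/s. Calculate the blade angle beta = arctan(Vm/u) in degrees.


beta = arctan(8.0 / 31.3) = 14.3373 degrees


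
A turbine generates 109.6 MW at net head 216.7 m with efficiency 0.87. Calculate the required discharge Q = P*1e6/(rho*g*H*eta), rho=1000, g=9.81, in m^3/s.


Q = 109.6 * 1e6 / (1000 * 9.81 * 216.7 * 0.87) = 59.2602 m^3/s


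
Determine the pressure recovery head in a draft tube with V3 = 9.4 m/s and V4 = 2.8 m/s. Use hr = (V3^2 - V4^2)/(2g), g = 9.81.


hr = (9.4^2 - 2.8^2) / (2*9.81) = 4.1040 m


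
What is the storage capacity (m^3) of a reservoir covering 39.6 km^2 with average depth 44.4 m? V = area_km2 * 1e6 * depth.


V = 39.6 * 1e6 * 44.4 = 1.7582e+09 m^3


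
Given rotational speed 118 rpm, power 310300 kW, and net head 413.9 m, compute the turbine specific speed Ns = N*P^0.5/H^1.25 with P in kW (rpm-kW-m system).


Ns = 118 * 310300^0.5 / 413.9^1.25 = 35.2090


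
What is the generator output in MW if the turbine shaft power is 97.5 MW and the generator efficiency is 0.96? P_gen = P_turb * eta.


P_gen = 97.5 * 0.96 = 93.6000 MW


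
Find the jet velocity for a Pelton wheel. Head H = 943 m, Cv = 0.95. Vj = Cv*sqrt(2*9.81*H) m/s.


Vj = 0.95 * sqrt(2*9.81*943) = 129.2198 m/s


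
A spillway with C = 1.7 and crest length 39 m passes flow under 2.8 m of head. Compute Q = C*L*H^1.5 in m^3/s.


Q = 1.7 * 39 * 2.8^1.5 = 310.6351 m^3/s


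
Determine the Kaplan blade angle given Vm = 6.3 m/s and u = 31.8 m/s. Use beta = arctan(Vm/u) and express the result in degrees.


beta = arctan(6.3 / 31.8) = 11.2059 degrees


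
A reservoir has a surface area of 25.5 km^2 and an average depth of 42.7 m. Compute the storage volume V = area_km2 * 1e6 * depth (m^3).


V = 25.5 * 1e6 * 42.7 = 1.0888e+09 m^3


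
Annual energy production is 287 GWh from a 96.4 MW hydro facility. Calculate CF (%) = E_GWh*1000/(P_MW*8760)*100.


CF = 287 * 1000 / (96.4 * 8760) * 100 = 33.9861 %


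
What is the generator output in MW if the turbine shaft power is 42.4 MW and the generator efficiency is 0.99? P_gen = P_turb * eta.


P_gen = 42.4 * 0.99 = 41.9760 MW


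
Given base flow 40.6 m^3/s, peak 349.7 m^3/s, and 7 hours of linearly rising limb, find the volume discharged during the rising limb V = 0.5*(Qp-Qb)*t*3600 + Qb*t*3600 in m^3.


V = 0.5*(349.7 - 40.6)*7*3600 + 40.6*7*3600 = 4.9178e+06 m^3


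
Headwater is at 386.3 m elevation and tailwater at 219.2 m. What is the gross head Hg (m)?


Hg = 386.3 - 219.2 = 167.1000 m


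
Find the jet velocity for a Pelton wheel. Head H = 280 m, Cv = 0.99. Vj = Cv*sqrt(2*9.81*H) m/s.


Vj = 0.99 * sqrt(2*9.81*280) = 73.3776 m/s


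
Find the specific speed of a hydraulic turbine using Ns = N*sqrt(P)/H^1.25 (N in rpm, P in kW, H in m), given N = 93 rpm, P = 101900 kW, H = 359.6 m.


Ns = 93 * 101900^0.5 / 359.6^1.25 = 18.9581


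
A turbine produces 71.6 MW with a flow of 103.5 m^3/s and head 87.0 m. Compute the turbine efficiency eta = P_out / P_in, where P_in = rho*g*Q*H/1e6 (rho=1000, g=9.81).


P_in = 1000 * 9.81 * 103.5 * 87.0 / 1e6 = 88.3341 MW
eta = 71.6 / 88.3341 = 0.8106


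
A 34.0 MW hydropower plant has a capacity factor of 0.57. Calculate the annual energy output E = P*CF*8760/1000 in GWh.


E = 34.0 * 0.57 * 8760 / 1000 = 169.7688 GWh


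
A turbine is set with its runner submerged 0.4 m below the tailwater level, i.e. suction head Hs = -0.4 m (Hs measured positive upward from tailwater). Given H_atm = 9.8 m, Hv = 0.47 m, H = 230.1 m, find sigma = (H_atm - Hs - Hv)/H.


sigma = (9.8 - (-0.4) - 0.47) / 230.1 = 0.0423


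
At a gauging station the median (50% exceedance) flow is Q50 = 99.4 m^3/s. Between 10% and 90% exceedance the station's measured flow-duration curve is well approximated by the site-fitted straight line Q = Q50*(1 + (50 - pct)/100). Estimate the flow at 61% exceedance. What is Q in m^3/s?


Q = 99.4 * (1 + (50 - 61)/100) = 88.4660 m^3/s


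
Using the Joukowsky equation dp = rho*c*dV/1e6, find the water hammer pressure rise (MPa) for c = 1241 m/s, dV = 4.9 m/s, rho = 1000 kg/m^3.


dp = 1000 * 1241 * 4.9 / 1e6 = 6.0809 MPa


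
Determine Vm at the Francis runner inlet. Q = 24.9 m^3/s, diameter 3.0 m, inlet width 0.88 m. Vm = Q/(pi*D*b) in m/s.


Vm = 24.9 / (pi * 3.0 * 0.88) = 3.0022 m/s


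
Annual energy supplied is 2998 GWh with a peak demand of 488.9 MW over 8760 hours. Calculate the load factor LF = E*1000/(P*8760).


LF = 2998 * 1000 / (488.9 * 8760) = 0.7000


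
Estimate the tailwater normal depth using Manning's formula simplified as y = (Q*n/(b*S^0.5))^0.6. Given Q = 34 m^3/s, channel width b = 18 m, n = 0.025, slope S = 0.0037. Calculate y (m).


y = (34 * 0.025 / (18 * 0.0037^0.5))^0.6 = 0.8591 m
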